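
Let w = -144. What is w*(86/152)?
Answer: -1548/19 ≈ -81.474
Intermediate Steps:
w*(86/152) = -12384/152 = -144*43/76 = -1548/19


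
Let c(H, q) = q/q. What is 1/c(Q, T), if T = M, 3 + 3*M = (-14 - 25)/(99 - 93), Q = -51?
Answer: 1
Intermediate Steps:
M = -19/6 (M = -1 + ((-14 - 25)/(99 - 93))/3 = -1 + (-39/6)/3 = -1 + (-39*⅙)/3 = -1 + (⅓)*(-13/2) = -1 - 13/6 = -19/6 ≈ -3.1667)
T = -19/6 ≈ -3.1667
c(H, q) = 1
1/c(Q, T) = 1/1 = 1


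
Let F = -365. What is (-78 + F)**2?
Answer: 196249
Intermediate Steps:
(-78 + F)**2 = (-78 - 365)**2 = (-443)**2 = 196249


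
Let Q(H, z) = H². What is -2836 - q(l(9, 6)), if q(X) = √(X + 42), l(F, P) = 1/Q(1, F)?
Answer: -2836 - √43 ≈ -2842.6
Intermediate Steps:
l(F, P) = 1 (l(F, P) = 1/(1²) = 1/1 = 1)
q(X) = √(42 + X)
-2836 - q(l(9, 6)) = -2836 - √(42 + 1) = -2836 - √43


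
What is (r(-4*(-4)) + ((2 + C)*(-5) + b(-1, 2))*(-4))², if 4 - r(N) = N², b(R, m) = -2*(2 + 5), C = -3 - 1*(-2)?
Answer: 30976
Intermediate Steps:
C = -1 (C = -3 + 2 = -1)
b(R, m) = -14 (b(R, m) = -2*7 = -14)
r(N) = 4 - N²
(r(-4*(-4)) + ((2 + C)*(-5) + b(-1, 2))*(-4))² = ((4 - (-4*(-4))²) + ((2 - 1)*(-5) - 14)*(-4))² = ((4 - 1*16²) + (1*(-5) - 14)*(-4))² = ((4 - 1*256) + (-5 - 14)*(-4))² = ((4 - 256) - 19*(-4))² = (-252 + 76)² = (-176)² = 30976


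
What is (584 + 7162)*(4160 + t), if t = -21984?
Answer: -138064704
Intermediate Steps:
(584 + 7162)*(4160 + t) = (584 + 7162)*(4160 - 21984) = 7746*(-17824) = -138064704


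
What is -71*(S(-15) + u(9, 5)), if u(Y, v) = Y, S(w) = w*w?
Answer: -16614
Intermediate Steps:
S(w) = w²
-71*(S(-15) + u(9, 5)) = -71*((-15)² + 9) = -71*(225 + 9) = -71*234 = -16614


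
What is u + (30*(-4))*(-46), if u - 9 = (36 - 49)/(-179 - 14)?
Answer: 1067110/193 ≈ 5529.1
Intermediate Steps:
u = 1750/193 (u = 9 + (36 - 49)/(-179 - 14) = 9 - 13/(-193) = 9 - 13*(-1/193) = 9 + 13/193 = 1750/193 ≈ 9.0674)
u + (30*(-4))*(-46) = 1750/193 + (30*(-4))*(-46) = 1750/193 - 120*(-46) = 1750/193 + 5520 = 1067110/193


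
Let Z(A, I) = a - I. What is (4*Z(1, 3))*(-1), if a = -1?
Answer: 16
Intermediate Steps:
Z(A, I) = -1 - I
(4*Z(1, 3))*(-1) = (4*(-1 - 1*3))*(-1) = (4*(-1 - 3))*(-1) = (4*(-4))*(-1) = -16*(-1) = 16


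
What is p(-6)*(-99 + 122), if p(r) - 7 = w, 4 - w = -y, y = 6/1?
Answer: 391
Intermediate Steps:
y = 6 (y = 6*1 = 6)
w = 10 (w = 4 - (-1)*6 = 4 - 1*(-6) = 4 + 6 = 10)
p(r) = 17 (p(r) = 7 + 10 = 17)
p(-6)*(-99 + 122) = 17*(-99 + 122) = 17*23 = 391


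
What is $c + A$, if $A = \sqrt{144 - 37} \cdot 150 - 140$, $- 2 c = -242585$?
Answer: $\frac{242305}{2} + 150 \sqrt{107} \approx 1.227 \cdot 10^{5}$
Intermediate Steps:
$c = \frac{242585}{2}$ ($c = \left(- \frac{1}{2}\right) \left(-242585\right) = \frac{242585}{2} \approx 1.2129 \cdot 10^{5}$)
$A = -140 + 150 \sqrt{107}$ ($A = \sqrt{107} \cdot 150 - 140 = 150 \sqrt{107} - 140 = -140 + 150 \sqrt{107} \approx 1411.6$)
$c + A = \frac{242585}{2} - \left(140 - 150 \sqrt{107}\right) = \frac{242305}{2} + 150 \sqrt{107}$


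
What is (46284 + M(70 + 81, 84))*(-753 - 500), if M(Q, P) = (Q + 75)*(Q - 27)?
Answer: -93107924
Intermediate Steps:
M(Q, P) = (-27 + Q)*(75 + Q) (M(Q, P) = (75 + Q)*(-27 + Q) = (-27 + Q)*(75 + Q))
(46284 + M(70 + 81, 84))*(-753 - 500) = (46284 + (-2025 + (70 + 81)² + 48*(70 + 81)))*(-753 - 500) = (46284 + (-2025 + 151² + 48*151))*(-1253) = (46284 + (-2025 + 22801 + 7248))*(-1253) = (46284 + 28024)*(-1253) = 74308*(-1253) = -93107924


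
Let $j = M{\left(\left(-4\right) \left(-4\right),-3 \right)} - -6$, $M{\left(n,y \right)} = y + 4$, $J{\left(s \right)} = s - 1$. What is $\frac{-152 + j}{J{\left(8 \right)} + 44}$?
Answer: $- \frac{145}{51} \approx -2.8431$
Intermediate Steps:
$J{\left(s \right)} = -1 + s$ ($J{\left(s \right)} = s - 1 = -1 + s$)
$M{\left(n,y \right)} = 4 + y$
$j = 7$ ($j = \left(4 - 3\right) - -6 = 1 + 6 = 7$)
$\frac{-152 + j}{J{\left(8 \right)} + 44} = \frac{-152 + 7}{\left(-1 + 8\right) + 44} = \frac{1}{7 + 44} \left(-145\right) = \frac{1}{51} \left(-145\right) = - \frac{145}{51}$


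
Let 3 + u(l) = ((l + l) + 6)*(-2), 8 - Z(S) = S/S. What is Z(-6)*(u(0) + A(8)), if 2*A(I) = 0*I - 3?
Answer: -231/2 ≈ -115.50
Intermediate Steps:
A(I) = -3/2 (A(I) = (0*I - 3)/2 = (0 - 3)/2 = (1/2)*(-3) = -3/2)
Z(S) = 7 (Z(S) = 8 - S/S = 8 - 1*1 = 8 - 1 = 7)
u(l) = -15 - 4*l (u(l) = -3 + ((l + l) + 6)*(-2) = -3 + (2*l + 6)*(-2) = -3 + (6 + 2*l)*(-2) = -3 + (-12 - 4*l) = -15 - 4*l)
Z(-6)*(u(0) + A(8)) = 7*((-15 - 4*0) - 3/2) = 7*((-15 + 0) - 3/2) = 7*(-15 - 3/2) = 7*(-33/2) = -231/2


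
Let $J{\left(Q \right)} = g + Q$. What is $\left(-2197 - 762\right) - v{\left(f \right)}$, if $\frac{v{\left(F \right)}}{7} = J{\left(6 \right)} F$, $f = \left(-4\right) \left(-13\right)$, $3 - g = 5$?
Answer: $-4415$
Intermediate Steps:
$g = -2$ ($g = 3 - 5 = -2$)
$f = 52$
$J{\left(Q \right)} = -2 + Q$
$v{\left(F \right)} = 28 F$ ($v{\left(F \right)} = 7 \left(-2 + 6\right) F = 7 \cdot 4 F = 28 F$)
$\left(-2197 - 762\right) - v{\left(f \right)} = \left(-2197 - 762\right) - 28 \cdot 52 = \left(-2197 - 762\right) - 1456 = -2959 - 1456 = -4415$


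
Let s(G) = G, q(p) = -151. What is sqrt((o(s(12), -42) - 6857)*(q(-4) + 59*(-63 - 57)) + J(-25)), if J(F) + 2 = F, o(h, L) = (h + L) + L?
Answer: 2*sqrt(12525893) ≈ 7078.4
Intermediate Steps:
o(h, L) = h + 2*L (o(h, L) = (L + h) + L = h + 2*L)
J(F) = -2 + F
sqrt((o(s(12), -42) - 6857)*(q(-4) + 59*(-63 - 57)) + J(-25)) = sqrt(((12 + 2*(-42)) - 6857)*(-151 + 59*(-63 - 57)) + (-2 - 25)) = sqrt(((12 - 84) - 6857)*(-151 + 59*(-120)) - 27) = sqrt((-72 - 6857)*(-151 - 7080) - 27) = sqrt(-6929*(-7231) - 27) = sqrt(50103599 - 27) = sqrt(50103572) = 2*sqrt(12525893)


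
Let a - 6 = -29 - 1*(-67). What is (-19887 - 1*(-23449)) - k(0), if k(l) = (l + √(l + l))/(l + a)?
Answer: 3562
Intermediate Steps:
a = 44 (a = 6 + (-29 - 1*(-67)) = 6 + (-29 + 67) = 6 + 38 = 44)
k(l) = (l + √2*√l)/(44 + l) (k(l) = (l + √(l + l))/(l + 44) = (l + √(2*l))/(44 + l) = (l + √2*√l)/(44 + l))
(-19887 - 1*(-23449)) - k(0) = (-19887 - 1*(-23449)) - (0 + √2*√0)/(44 + 0) = (-19887 + 23449) - (0 + √2*0)/44 = 3562 - (0 + 0)/44 = 3562 - 0/44 = 3562 - 1*0 = 3562 + 0 = 3562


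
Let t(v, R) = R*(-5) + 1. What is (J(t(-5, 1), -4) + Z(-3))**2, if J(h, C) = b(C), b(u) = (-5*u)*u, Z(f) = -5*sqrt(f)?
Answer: 6325 + 800*I*sqrt(3) ≈ 6325.0 + 1385.6*I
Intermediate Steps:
b(u) = -5*u**2
t(v, R) = 1 - 5*R (t(v, R) = -5*R + 1 = 1 - 5*R)
J(h, C) = -5*C**2
(J(t(-5, 1), -4) + Z(-3))**2 = (-5*(-4)**2 - 5*I*sqrt(3))**2 = (-5*16 - 5*I*sqrt(3))**2 = (-80 - 5*I*sqrt(3))**2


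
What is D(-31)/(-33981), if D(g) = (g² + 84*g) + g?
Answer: 558/11327 ≈ 0.049263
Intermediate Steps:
D(g) = g² + 85*g
D(-31)/(-33981) = -31*(85 - 31)/(-33981) = -31*54*(-1/33981) = -1674*(-1/33981) = 558/11327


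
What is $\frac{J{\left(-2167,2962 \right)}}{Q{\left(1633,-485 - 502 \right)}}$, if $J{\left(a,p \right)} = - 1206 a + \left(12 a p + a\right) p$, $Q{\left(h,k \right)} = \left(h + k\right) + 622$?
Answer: $- \frac{57037110757}{317} \approx -1.7993 \cdot 10^{8}$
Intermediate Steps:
$Q{\left(h,k \right)} = 622 + h + k$
$J{\left(a,p \right)} = - 1206 a + p \left(a + 12 a p\right)$ ($J{\left(a,p \right)} = - 1206 a + \left(12 a p + a\right) p = - 1206 a + \left(a + 12 a p\right) p = - 1206 a + p \left(a + 12 a p\right)$)
$\frac{J{\left(-2167,2962 \right)}}{Q{\left(1633,-485 - 502 \right)}} = \frac{\left(-2167\right) \left(-1206 + 2962 + 12 \cdot 2962^{2}\right)}{622 + 1633 - 987} = \frac{\left(-2167\right) \left(-1206 + 2962 + 12 \cdot 8773444\right)}{622 + 1633 - 987} = \frac{\left(-2167\right) \left(-1206 + 2962 + 105281328\right)}{1268} = \left(-2167\right) 105283084 \cdot \frac{1}{1268} = \left(-228148443028\right) \frac{1}{1268} = - \frac{57037110757}{317}$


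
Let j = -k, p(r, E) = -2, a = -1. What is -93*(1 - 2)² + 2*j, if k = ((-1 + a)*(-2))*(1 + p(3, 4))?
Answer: -85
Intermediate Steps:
k = -4 (k = ((-1 - 1)*(-2))*(1 - 2) = -2*(-2)*(-1) = 4*(-1) = -4)
j = 4 (j = -1*(-4) = 4)
-93*(1 - 2)² + 2*j = -93*(1 - 2)² + 2*4 = -93*(-1)² + 8 = -93*1 + 8 = -93 + 8 = -85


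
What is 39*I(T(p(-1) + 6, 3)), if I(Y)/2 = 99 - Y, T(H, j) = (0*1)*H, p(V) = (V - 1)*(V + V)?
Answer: 7722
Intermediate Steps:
p(V) = 2*V*(-1 + V) (p(V) = (-1 + V)*(2*V) = 2*V*(-1 + V))
T(H, j) = 0 (T(H, j) = 0*H = 0)
I(Y) = 198 - 2*Y (I(Y) = 2*(99 - Y) = 198 - 2*Y)
39*I(T(p(-1) + 6, 3)) = 39*(198 - 2*0) = 39*(198 + 0) = 39*198 = 7722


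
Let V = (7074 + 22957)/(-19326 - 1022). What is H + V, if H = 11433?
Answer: 232608653/20348 ≈ 11432.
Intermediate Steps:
V = -30031/20348 (V = 30031/(-20348) = 30031*(-1/20348) = -30031/20348 ≈ -1.4759)
H + V = 11433 - 30031/20348 = 232608653/20348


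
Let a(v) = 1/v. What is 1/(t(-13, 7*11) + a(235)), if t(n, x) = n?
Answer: -235/3054 ≈ -0.076948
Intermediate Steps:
1/(t(-13, 7*11) + a(235)) = 1/(-13 + 1/235) = 1/(-3054/235) = -235/3054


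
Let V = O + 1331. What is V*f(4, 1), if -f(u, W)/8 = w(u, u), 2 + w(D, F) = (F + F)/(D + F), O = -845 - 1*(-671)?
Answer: 9256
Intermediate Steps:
O = -174 (O = -845 + 671 = -174)
w(D, F) = -2 + 2*F/(D + F) (w(D, F) = -2 + (F + F)/(D + F) = -2 + (2*F)/(D + F) = -2 + 2*F/(D + F))
f(u, W) = 8 (f(u, W) = -(-16)*u/(u + u) = -(-16)*u/(2*u) = -(-16)*u*1/(2*u) = -8*(-1) = 8)
V = 1157 (V = -174 + 1331 = 1157)
V*f(4, 1) = 1157*8 = 9256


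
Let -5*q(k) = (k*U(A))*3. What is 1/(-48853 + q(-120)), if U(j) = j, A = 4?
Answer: -1/48565 ≈ -2.0591e-5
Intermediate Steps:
q(k) = -12*k/5 (q(k) = -k*4*3/5 = -4*k*3/5 = -12*k/5)
1/(-48853 + q(-120)) = 1/(-48853 - 12/5*(-120)) = 1/(-48853 + 288) = 1/(-48565) = -1/48565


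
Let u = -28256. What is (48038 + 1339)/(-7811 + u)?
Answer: -49377/36067 ≈ -1.3690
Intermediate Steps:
(48038 + 1339)/(-7811 + u) = (48038 + 1339)/(-7811 - 28256) = 49377/(-36067) = 49377*(-1/36067) = -49377/36067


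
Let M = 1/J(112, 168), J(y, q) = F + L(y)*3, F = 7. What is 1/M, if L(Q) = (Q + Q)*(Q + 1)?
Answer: 75943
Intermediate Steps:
L(Q) = 2*Q*(1 + Q) (L(Q) = (2*Q)*(1 + Q) = 2*Q*(1 + Q))
J(y, q) = 7 + 6*y*(1 + y) (J(y, q) = 7 + (2*y*(1 + y))*3 = 7 + 6*y*(1 + y))
M = 1/75943 (M = 1/(7 + 6*112*(1 + 112)) = 1/(7 + 6*112*113) = 1/(7 + 75936) = 1/75943 ≈ 1.3168e-5)
1/M = 1/(1/75943) = 75943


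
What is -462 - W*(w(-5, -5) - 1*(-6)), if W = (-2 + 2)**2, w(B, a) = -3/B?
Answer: -462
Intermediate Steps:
W = 0 (W = 0**2 = 0)
-462 - W*(w(-5, -5) - 1*(-6)) = -462 - 0*(-3/(-5) - 1*(-6)) = -462 - 0*(-3*(-1/5) + 6) = -462 - 0*(3/5 + 6) = -462 - 0*33/5 = -462 - 1*0 = -462 + 0 = -462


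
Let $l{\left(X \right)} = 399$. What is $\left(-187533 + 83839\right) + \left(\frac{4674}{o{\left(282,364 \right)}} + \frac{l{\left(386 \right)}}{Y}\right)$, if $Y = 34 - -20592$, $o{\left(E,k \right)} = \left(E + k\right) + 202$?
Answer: $- \frac{453399812059}{4372712} \approx -1.0369 \cdot 10^{5}$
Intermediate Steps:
$o{\left(E,k \right)} = 202 + E + k$
$Y = 20626$ ($Y = 34 + 20592 = 20626$)
$\left(-187533 + 83839\right) + \left(\frac{4674}{o{\left(282,364 \right)}} + \frac{l{\left(386 \right)}}{Y}\right) = \left(-187533 + 83839\right) + \left(\frac{4674}{202 + 282 + 364} + \frac{399}{20626}\right) = -103694 + \left(\frac{4674}{848} + 399 \cdot \frac{1}{20626}\right) = -103694 + \left(4674 \cdot \frac{1}{848} + \frac{399}{20626}\right) = -103694 + \left(\frac{2337}{424} + \frac{399}{20626}\right) = -103694 + \frac{24186069}{4372712} = - \frac{453399812059}{4372712}$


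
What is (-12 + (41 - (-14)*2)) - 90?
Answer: -33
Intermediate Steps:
(-12 + (41 - (-14)*2)) - 90 = (-12 + (41 - 1*(-28))) - 90 = (-12 + (41 + 28)) - 90 = (-12 + 69) - 90 = 57 - 90 = -33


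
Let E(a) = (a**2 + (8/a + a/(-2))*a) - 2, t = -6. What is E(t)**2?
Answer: 576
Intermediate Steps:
E(a) = -2 + a**2 + a*(8/a - a/2) (E(a) = (a**2 + (8/a + a*(-1/2))*a) - 2 = (a**2 + (8/a - a/2)*a) - 2 = (a**2 + a*(8/a - a/2)) - 2 = -2 + a**2 + a*(8/a - a/2))
E(t)**2 = (6 + (1/2)*(-6)**2)**2 = (6 + (1/2)*36)**2 = (6 + 18)**2 = 24**2 = 576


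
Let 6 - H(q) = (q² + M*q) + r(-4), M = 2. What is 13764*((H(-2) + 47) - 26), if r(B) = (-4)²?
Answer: 151404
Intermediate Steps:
r(B) = 16
H(q) = -10 - q² - 2*q (H(q) = 6 - ((q² + 2*q) + 16) = 6 - (16 + q² + 2*q) = 6 + (-16 - q² - 2*q) = -10 - q² - 2*q)
13764*((H(-2) + 47) - 26) = 13764*(((-10 - 1*(-2)² - 2*(-2)) + 47) - 26) = 13764*(((-10 - 1*4 + 4) + 47) - 26) = 13764*(((-10 - 4 + 4) + 47) - 26) = 13764*((-10 + 47) - 26) = 13764*(37 - 26) = 13764*11 = 151404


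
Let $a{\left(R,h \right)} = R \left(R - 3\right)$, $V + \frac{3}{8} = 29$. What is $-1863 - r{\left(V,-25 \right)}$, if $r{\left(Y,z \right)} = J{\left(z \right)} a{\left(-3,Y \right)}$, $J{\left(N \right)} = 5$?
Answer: $-1953$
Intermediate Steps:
$V = \frac{229}{8}$ ($V = - \frac{3}{8} + 29 = \frac{229}{8} \approx 28.625$)
$a{\left(R,h \right)} = R \left(-3 + R\right)$
$r{\left(Y,z \right)} = 90$ ($r{\left(Y,z \right)} = 5 \left(- 3 \left(-3 - 3\right)\right) = 5 \left(\left(-3\right) \left(-6\right)\right) = 5 \cdot 18 = 90$)
$-1863 - r{\left(V,-25 \right)} = -1863 - 90 = -1953$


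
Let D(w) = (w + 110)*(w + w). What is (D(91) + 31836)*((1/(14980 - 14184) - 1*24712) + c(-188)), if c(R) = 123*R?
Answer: -1302591658095/398 ≈ -3.2728e+9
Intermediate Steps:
D(w) = 2*w*(110 + w) (D(w) = (110 + w)*(2*w) = 2*w*(110 + w))
(D(91) + 31836)*((1/(14980 - 14184) - 1*24712) + c(-188)) = (2*91*(110 + 91) + 31836)*((1/(14980 - 14184) - 1*24712) + 123*(-188)) = (2*91*201 + 31836)*((1/796 - 24712) - 23124) = (36582 + 31836)*((1/796 - 24712) - 23124) = 68418*(-19670751/796 - 23124) = 68418*(-38077455/796) = -1302591658095/398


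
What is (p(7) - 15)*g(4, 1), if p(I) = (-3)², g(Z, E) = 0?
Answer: 0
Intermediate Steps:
p(I) = 9
(p(7) - 15)*g(4, 1) = (9 - 15)*0 = -6*0 = 0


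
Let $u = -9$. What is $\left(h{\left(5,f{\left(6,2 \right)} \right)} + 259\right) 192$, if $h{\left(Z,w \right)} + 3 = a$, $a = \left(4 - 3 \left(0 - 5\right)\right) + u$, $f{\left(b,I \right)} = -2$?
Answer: $51072$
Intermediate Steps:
$a = 10$ ($a = \left(4 - 3 \left(0 - 5\right)\right) - 9 = \left(4 - -15\right) - 9 = \left(4 + 15\right) - 9 = 19 - 9 = 10$)
$h{\left(Z,w \right)} = 7$ ($h{\left(Z,w \right)} = -3 + 10 = 7$)
$\left(h{\left(5,f{\left(6,2 \right)} \right)} + 259\right) 192 = \left(7 + 259\right) 192 = 266 \cdot 192 = 51072$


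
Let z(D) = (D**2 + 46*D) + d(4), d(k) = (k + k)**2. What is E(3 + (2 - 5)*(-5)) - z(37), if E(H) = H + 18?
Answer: -3099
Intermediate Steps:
d(k) = 4*k**2 (d(k) = (2*k)**2 = 4*k**2)
z(D) = 64 + D**2 + 46*D (z(D) = (D**2 + 46*D) + 4*4**2 = (D**2 + 46*D) + 4*16 = (D**2 + 46*D) + 64 = 64 + D**2 + 46*D)
E(H) = 18 + H
E(3 + (2 - 5)*(-5)) - z(37) = (18 + (3 + (2 - 5)*(-5))) - (64 + 37**2 + 46*37) = (18 + (3 - 3*(-5))) - (64 + 1369 + 1702) = (18 + (3 + 15)) - 1*3135 = (18 + 18) - 3135 = 36 - 3135 = -3099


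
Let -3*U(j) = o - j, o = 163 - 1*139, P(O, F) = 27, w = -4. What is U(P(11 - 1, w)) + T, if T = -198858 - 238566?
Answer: -437423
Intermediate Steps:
o = 24 (o = 163 - 139 = 24)
U(j) = -8 + j/3 (U(j) = -(24 - j)/3 = -8 + j/3)
T = -437424
U(P(11 - 1, w)) + T = (-8 + (⅓)*27) - 437424 = (-8 + 9) - 437424 = 1 - 437424 = -437423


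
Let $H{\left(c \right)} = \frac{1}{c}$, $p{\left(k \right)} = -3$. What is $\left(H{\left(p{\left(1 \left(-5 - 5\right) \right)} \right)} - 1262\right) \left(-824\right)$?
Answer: $\frac{3120488}{3} \approx 1.0402 \cdot 10^{6}$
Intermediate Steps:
$\left(H{\left(p{\left(1 \left(-5 - 5\right) \right)} \right)} - 1262\right) \left(-824\right) = \left(\frac{1}{-3} - 1262\right) \left(-824\right) = \left(- \frac{1}{3} - 1262\right) \left(-824\right) = \left(- \frac{3787}{3}\right) \left(-824\right) = \frac{3120488}{3}$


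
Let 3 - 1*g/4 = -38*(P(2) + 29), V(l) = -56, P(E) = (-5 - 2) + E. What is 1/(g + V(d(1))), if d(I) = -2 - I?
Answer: 1/3604 ≈ 0.00027747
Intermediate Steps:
P(E) = -7 + E
g = 3660 (g = 12 - (-152)*((-7 + 2) + 29) = 12 - (-152)*(-5 + 29) = 12 - (-152)*24 = 12 - 4*(-912) = 12 + 3648 = 3660)
1/(g + V(d(1))) = 1/(3660 - 56) = 1/3604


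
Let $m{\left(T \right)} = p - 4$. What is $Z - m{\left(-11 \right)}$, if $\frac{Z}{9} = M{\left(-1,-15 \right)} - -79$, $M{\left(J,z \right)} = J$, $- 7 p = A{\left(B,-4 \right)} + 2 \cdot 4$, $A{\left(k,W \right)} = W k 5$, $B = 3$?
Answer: $\frac{4890}{7} \approx 698.57$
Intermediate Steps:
$A{\left(k,W \right)} = 5 W k$
$p = \frac{52}{7}$ ($p = - \frac{5 \left(-4\right) 3 + 2 \cdot 4}{7} = - \frac{-60 + 8}{7} = \left(- \frac{1}{7}\right) \left(-52\right) = \frac{52}{7} \approx 7.4286$)
$Z = 702$ ($Z = 9 \left(-1 - -79\right) = 9 \left(-1 + 79\right) = 9 \cdot 78 = 702$)
$m{\left(T \right)} = \frac{24}{7}$ ($m{\left(T \right)} = \frac{52}{7} - 4 = \frac{24}{7}$)
$Z - m{\left(-11 \right)} = 702 - \frac{24}{7} = \frac{4890}{7}$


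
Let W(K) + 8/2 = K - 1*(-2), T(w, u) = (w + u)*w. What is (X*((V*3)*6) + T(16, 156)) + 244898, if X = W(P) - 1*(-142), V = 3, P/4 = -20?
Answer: 250890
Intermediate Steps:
P = -80 (P = 4*(-20) = -80)
T(w, u) = w*(u + w) (T(w, u) = (u + w)*w = w*(u + w))
W(K) = -2 + K (W(K) = -4 + (K - 1*(-2)) = -4 + (K + 2) = -4 + (2 + K) = -2 + K)
X = 60 (X = (-2 - 80) - 1*(-142) = -82 + 142 = 60)
(X*((V*3)*6) + T(16, 156)) + 244898 = (60*((3*3)*6) + 16*(156 + 16)) + 244898 = (60*(9*6) + 16*172) + 244898 = (60*54 + 2752) + 244898 = (3240 + 2752) + 244898 = 5992 + 244898 = 250890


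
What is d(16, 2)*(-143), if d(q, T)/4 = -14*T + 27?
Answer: 572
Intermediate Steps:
d(q, T) = 108 - 56*T (d(q, T) = 4*(-14*T + 27) = 4*(27 - 14*T) = 108 - 56*T)
d(16, 2)*(-143) = (108 - 56*2)*(-143) = (108 - 112)*(-143) = -4*(-143) = 572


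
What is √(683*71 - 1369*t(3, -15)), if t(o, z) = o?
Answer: √44386 ≈ 210.68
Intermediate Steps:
√(683*71 - 1369*t(3, -15)) = √(683*71 - 1369*3) = √(48493 - 4107) = √44386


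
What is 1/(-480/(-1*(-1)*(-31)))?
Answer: 31/480 ≈ 0.064583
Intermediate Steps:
1/(-480/(-1*(-1)*(-31))) = 1/(-480/(1*(-31))) = 1/(-480/(-31)) = 1/(-480*(-1)/31) = 1/(-20*(-24/31)) = 1/(480/31) = 31/480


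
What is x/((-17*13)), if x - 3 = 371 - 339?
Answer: -35/221 ≈ -0.15837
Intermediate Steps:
x = 35 (x = 3 + (371 - 339) = 3 + 32 = 35)
x/((-17*13)) = 35/((-17*13)) = 35/(-221) = 35*(-1/221) = -35/221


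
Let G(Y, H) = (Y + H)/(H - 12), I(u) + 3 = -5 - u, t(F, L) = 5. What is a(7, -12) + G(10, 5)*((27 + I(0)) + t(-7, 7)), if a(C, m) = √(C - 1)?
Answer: -360/7 + √6 ≈ -48.979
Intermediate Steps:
I(u) = -8 - u (I(u) = -3 + (-5 - u) = -8 - u)
G(Y, H) = (H + Y)/(-12 + H)
a(C, m) = √(-1 + C)
a(7, -12) + G(10, 5)*((27 + I(0)) + t(-7, 7)) = √(-1 + 7) + ((5 + 10)/(-12 + 5))*((27 + (-8 - 1*0)) + 5) = √6 + (15/(-7))*((27 + (-8 + 0)) + 5) = √6 + (-⅐*15)*((27 - 8) + 5) = √6 - 15*(19 + 5)/7 = √6 - 15/7*24 = √6 - 360/7 = -360/7 + √6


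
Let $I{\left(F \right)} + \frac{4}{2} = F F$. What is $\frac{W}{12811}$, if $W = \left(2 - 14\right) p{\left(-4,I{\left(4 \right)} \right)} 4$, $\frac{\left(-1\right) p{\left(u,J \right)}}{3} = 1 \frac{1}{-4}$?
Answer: $- \frac{36}{12811} \approx -0.0028101$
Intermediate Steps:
$I{\left(F \right)} = -2 + F^{2}$ ($I{\left(F \right)} = -2 + F F = -2 + F^{2}$)
$p{\left(u,J \right)} = \frac{3}{4}$ ($p{\left(u,J \right)} = - 3 \cdot 1 \frac{1}{-4} = - 3 \cdot 1 \left(- \frac{1}{4}\right) = \left(-3\right) \left(- \frac{1}{4}\right) = \frac{3}{4}$)
$W = -36$ ($W = \left(2 - 14\right) \frac{3}{4} \cdot 4 = \left(-12\right) \frac{3}{4} \cdot 4 = \left(-9\right) 4 = -36$)
$\frac{W}{12811} = - \frac{36}{12811}$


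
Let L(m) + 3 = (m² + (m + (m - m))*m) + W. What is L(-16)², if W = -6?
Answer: 253009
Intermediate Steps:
L(m) = -9 + 2*m² (L(m) = -3 + ((m² + (m + (m - m))*m) - 6) = -3 + ((m² + (m + 0)*m) - 6) = -3 + ((m² + m*m) - 6) = -3 + ((m² + m²) - 6) = -3 + (2*m² - 6) = -3 + (-6 + 2*m²) = -9 + 2*m²)
L(-16)² = (-9 + 2*(-16)²)² = (-9 + 2*256)² = (-9 + 512)² = 503² = 253009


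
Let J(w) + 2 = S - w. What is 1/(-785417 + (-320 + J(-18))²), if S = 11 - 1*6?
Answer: -1/696016 ≈ -1.4367e-6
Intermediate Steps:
S = 5 (S = 11 - 6 = 5)
J(w) = 3 - w (J(w) = -2 + (5 - w) = 3 - w)
1/(-785417 + (-320 + J(-18))²) = 1/(-785417 + (-320 + (3 - 1*(-18)))²) = 1/(-785417 + (-320 + (3 + 18))²) = 1/(-785417 + (-320 + 21)²) = 1/(-785417 + (-299)²) = 1/(-785417 + 89401) = 1/(-696016) = -1/696016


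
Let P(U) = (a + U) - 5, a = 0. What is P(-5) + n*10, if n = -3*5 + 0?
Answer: -160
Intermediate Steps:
n = -15 (n = -15 + 0 = -15)
P(U) = -5 + U (P(U) = (0 + U) - 5 = U - 5 = -5 + U)
P(-5) + n*10 = (-5 - 5) - 15*10 = -10 - 150 = -160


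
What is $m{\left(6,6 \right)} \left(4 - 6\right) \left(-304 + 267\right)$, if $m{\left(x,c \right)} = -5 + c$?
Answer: $74$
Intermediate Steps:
$m{\left(6,6 \right)} \left(4 - 6\right) \left(-304 + 267\right) = \left(-5 + 6\right) \left(4 - 6\right) \left(-304 + 267\right) = 1 \left(-2\right) \left(-37\right) = \left(-2\right) \left(-37\right) = 74$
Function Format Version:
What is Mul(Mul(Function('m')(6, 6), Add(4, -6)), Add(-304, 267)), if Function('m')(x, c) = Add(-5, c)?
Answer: 74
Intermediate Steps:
Mul(Mul(Function('m')(6, 6), Add(4, -6)), Add(-304, 267)) = Mul(Mul(Add(-5, 6), Add(4, -6)), Add(-304, 267)) = Mul(Mul(1, -2), -37) = Mul(-2, -37) = 74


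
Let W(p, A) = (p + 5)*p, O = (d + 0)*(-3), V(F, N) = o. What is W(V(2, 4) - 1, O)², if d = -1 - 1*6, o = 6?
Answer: 2500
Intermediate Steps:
d = -7 (d = -1 - 6 = -7)
V(F, N) = 6
O = 21 (O = (-7 + 0)*(-3) = -7*(-3) = 21)
W(p, A) = p*(5 + p) (W(p, A) = (5 + p)*p = p*(5 + p))
W(V(2, 4) - 1, O)² = ((6 - 1)*(5 + (6 - 1)))² = (5*(5 + 5))² = (5*10)² = 50² = 2500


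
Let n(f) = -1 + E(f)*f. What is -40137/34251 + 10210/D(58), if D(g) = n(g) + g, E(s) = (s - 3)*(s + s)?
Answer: -98672657/86232601 ≈ -1.1443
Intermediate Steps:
E(s) = 2*s*(-3 + s) (E(s) = (-3 + s)*(2*s) = 2*s*(-3 + s))
n(f) = -1 + 2*f**2*(-3 + f) (n(f) = -1 + (2*f*(-3 + f))*f = -1 + 2*f**2*(-3 + f))
D(g) = -1 + g + 2*g**2*(-3 + g) (D(g) = (-1 + 2*g**2*(-3 + g)) + g = -1 + g + 2*g**2*(-3 + g))
-40137/34251 + 10210/D(58) = -40137/34251 + 10210/(-1 + 58 + 2*58**2*(-3 + 58)) = -40137*1/34251 + 10210/(-1 + 58 + 2*3364*55) = -13379/11417 + 10210/(-1 + 58 + 370040) = -13379/11417 + 10210/370097 = -98672657/86232601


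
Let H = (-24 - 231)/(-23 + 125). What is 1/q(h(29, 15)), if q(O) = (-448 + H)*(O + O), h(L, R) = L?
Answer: -1/26129 ≈ -3.8272e-5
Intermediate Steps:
H = -5/2 (H = -255/102 = -255*1/102 = -5/2 ≈ -2.5000)
q(O) = -901*O (q(O) = (-448 - 5/2)*(O + O) = -901*O)
1/q(h(29, 15)) = 1/(-901*29) = 1/(-26129) = -1/26129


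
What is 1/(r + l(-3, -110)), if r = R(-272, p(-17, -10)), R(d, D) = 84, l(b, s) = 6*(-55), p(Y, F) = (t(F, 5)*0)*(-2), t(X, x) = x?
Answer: -1/246 ≈ -0.0040650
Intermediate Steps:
p(Y, F) = 0 (p(Y, F) = (5*0)*(-2) = 0*(-2) = 0)
l(b, s) = -330
r = 84
1/(r + l(-3, -110)) = 1/(84 - 330) = 1/(-246) = -1/246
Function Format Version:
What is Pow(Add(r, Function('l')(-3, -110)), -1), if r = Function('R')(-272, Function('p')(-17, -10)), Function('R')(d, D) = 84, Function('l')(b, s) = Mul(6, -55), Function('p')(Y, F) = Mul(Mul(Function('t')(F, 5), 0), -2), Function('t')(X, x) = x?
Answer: Rational(-1, 246) ≈ -0.0040650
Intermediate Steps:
Function('p')(Y, F) = 0 (Function('p')(Y, F) = Mul(Mul(5, 0), -2) = Mul(0, -2) = 0)
Function('l')(b, s) = -330
r = 84
Pow(Add(r, Function('l')(-3, -110)), -1) = Pow(Add(84, -330), -1) = Pow(-246, -1) = Rational(-1, 246)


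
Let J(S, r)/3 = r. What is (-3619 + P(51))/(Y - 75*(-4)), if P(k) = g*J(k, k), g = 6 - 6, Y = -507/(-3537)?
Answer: -4266801/353869 ≈ -12.058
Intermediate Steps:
J(S, r) = 3*r
Y = 169/1179 (Y = -507*(-1/3537) = 169/1179 ≈ 0.14334)
g = 0
P(k) = 0 (P(k) = 0*(3*k) = 0)
(-3619 + P(51))/(Y - 75*(-4)) = (-3619 + 0)/(169/1179 - 75*(-4)) = -3619/(169/1179 + 300) = -3619/353869/1179 = -3619*1179/353869 = -4266801/353869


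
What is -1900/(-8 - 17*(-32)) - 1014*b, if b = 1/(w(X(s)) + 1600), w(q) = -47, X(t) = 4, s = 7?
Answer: -873551/208102 ≈ -4.1977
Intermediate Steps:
b = 1/1553 (b = 1/(-47 + 1600) = 1/1553 ≈ 0.00064391)
-1900/(-8 - 17*(-32)) - 1014*b = -1900/(-8 - 17*(-32)) - 1014/(1/(1/1553)) = -1900/(-8 + 544) - 1014/1553 = -1900/536 - 1014*1/1553 = -1900*1/536 - 1014/1553 = -475/134 - 1014/1553 = -873551/208102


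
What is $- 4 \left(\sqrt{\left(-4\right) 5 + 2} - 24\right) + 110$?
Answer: $206 - 12 i \sqrt{2} \approx 206.0 - 16.971 i$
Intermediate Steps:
$- 4 \left(\sqrt{\left(-4\right) 5 + 2} - 24\right) + 110 = - 4 \left(\sqrt{-20 + 2} - 24\right) + 110 = - 4 \left(\sqrt{-18} - 24\right) + 110 = - 4 \left(3 i \sqrt{2} - 24\right) + 110 = - 4 \left(-24 + 3 i \sqrt{2}\right) + 110 = \left(96 - 12 i \sqrt{2}\right) + 110 = 206 - 12 i \sqrt{2}$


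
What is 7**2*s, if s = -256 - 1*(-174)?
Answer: -4018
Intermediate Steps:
s = -82 (s = -256 + 174 = -82)
7**2*s = 7**2*(-82) = 49*(-82) = -4018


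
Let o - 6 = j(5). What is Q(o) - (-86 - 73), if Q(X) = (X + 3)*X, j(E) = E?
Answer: 313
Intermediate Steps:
o = 11 (o = 6 + 5 = 11)
Q(X) = X*(3 + X) (Q(X) = (3 + X)*X = X*(3 + X))
Q(o) - (-86 - 73) = 11*(3 + 11) - (-86 - 73) = 11*14 - 1*(-159) = 154 + 159 = 313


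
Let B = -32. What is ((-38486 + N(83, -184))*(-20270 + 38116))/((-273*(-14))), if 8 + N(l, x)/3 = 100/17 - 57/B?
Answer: -186820253159/1039584 ≈ -1.7971e+5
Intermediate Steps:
N(l, x) = -549/544 (N(l, x) = -24 + 3*(100/17 - 57/(-32)) = -24 + 3*(100*(1/17) - 57*(-1/32)) = -24 + 3*(100/17 + 57/32) = -24 + 3*(4169/544) = -24 + 12507/544 = -549/544)
((-38486 + N(83, -184))*(-20270 + 38116))/((-273*(-14))) = ((-38486 - 549/544)*(-20270 + 38116))/((-273*(-14))) = -20936933/544*17846/3822 = -186820253159/272*1/3822 = -186820253159/1039584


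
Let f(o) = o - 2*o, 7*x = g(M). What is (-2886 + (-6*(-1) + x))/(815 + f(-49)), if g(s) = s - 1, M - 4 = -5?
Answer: -10081/3024 ≈ -3.3337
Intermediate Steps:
M = -1 (M = 4 - 5 = -1)
g(s) = -1 + s
x = -2/7 (x = (-1 - 1)/7 = (⅐)*(-2) = -2/7 ≈ -0.28571)
f(o) = -o
(-2886 + (-6*(-1) + x))/(815 + f(-49)) = (-2886 + (-6*(-1) - 2/7))/(815 - 1*(-49)) = (-2886 + (6 - 2/7))/(815 + 49) = (-2886 + 40/7)/864 = -20162/7*1/864 = -10081/3024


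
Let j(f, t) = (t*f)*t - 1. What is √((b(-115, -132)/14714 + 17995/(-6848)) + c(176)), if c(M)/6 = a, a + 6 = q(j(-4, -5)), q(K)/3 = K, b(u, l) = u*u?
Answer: 3*I*√8177509922757049/6297592 ≈ 43.078*I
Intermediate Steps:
b(u, l) = u²
j(f, t) = -1 + f*t² (j(f, t) = (f*t)*t - 1 = f*t² - 1 = -1 + f*t²)
q(K) = 3*K
a = -309 (a = -6 + 3*(-1 - 4*(-5)²) = -6 + 3*(-1 - 4*25) = -6 + 3*(-1 - 100) = -6 + 3*(-101) = -6 - 303 = -309)
c(M) = -1854 (c(M) = 6*(-309) = -1854)
√((b(-115, -132)/14714 + 17995/(-6848)) + c(176)) = √(((-115)²/14714 + 17995/(-6848)) - 1854) = √((13225*(1/14714) + 17995*(-1/6848)) - 1854) = √((13225/14714 - 17995/6848) - 1854) = √(-87106815/50380736 - 1854) = √(-93492991359/50380736) = 3*I*√8177509922757049/6297592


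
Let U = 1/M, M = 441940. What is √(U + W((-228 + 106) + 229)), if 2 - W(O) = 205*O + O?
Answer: I*√1076163409325515/220970 ≈ 148.46*I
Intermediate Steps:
W(O) = 2 - 206*O (W(O) = 2 - (205*O + O) = 2 - 206*O)
U = 1/441940 ≈ 2.2628e-6
√(U + W((-228 + 106) + 229)) = √(1/441940 + (2 - 206*((-228 + 106) + 229))) = √(1/441940 + (2 - 206*(-122 + 229))) = √(1/441940 + (2 - 206*107)) = √(1/441940 + (2 - 22042)) = √(1/441940 - 22040) = √(-9740357599/441940) = I*√1076163409325515/220970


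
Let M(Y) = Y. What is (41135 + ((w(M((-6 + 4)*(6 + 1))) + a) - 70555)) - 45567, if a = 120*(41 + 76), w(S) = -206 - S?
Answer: -61139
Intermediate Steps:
a = 14040 (a = 120*117 = 14040)
(41135 + ((w(M((-6 + 4)*(6 + 1))) + a) - 70555)) - 45567 = (41135 + (((-206 - (-6 + 4)*(6 + 1)) + 14040) - 70555)) - 45567 = (41135 + (((-206 - (-2)*7) + 14040) - 70555)) - 45567 = (41135 + (((-206 - 1*(-14)) + 14040) - 70555)) - 45567 = (41135 + (((-206 + 14) + 14040) - 70555)) - 45567 = (41135 + ((-192 + 14040) - 70555)) - 45567 = (41135 + (13848 - 70555)) - 45567 = (41135 - 56707) - 45567 = -15572 - 45567 = -61139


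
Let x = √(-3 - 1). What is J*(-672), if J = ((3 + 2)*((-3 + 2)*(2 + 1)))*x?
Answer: 20160*I ≈ 20160.0*I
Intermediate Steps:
x = 2*I (x = √(-4) = 2*I ≈ 2.0*I)
J = -30*I (J = ((3 + 2)*((-3 + 2)*(2 + 1)))*(2*I) = (5*(-1*3))*(2*I) = (5*(-3))*(2*I) = -30*I ≈ -30.0*I)
J*(-672) = -30*I*(-672) = 20160*I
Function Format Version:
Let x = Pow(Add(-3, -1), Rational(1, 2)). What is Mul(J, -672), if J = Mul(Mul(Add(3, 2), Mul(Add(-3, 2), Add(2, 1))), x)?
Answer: Mul(20160, I) ≈ Mul(20160., I)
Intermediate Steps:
x = Mul(2, I) (x = Pow(-4, Rational(1, 2)) = Mul(2, I) ≈ Mul(2.0000, I))
J = Mul(-30, I) (J = Mul(Mul(Add(3, 2), Mul(Add(-3, 2), Add(2, 1))), Mul(2, I)) = Mul(Mul(5, Mul(-1, 3)), Mul(2, I)) = Mul(Mul(5, -3), Mul(2, I)) = Mul(-15, Mul(2, I)) = Mul(-30, I) ≈ Mul(-30.000, I))
Mul(J, -672) = Mul(Mul(-30, I), -672) = Mul(20160, I)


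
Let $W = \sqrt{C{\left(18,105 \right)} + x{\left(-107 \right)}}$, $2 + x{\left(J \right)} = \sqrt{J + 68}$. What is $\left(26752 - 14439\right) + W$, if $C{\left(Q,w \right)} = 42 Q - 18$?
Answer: $12313 + \sqrt{736 + i \sqrt{39}} \approx 12340.0 + 0.1151 i$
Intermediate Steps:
$x{\left(J \right)} = -2 + \sqrt{68 + J}$ ($x{\left(J \right)} = -2 + \sqrt{J + 68} = -2 + \sqrt{68 + J}$)
$C{\left(Q,w \right)} = -18 + 42 Q$
$W = \sqrt{736 + i \sqrt{39}}$ ($W = \sqrt{\left(-18 + 42 \cdot 18\right) - \left(2 - \sqrt{68 - 107}\right)} = \sqrt{\left(-18 + 756\right) - \left(2 - \sqrt{-39}\right)} = \sqrt{738 - \left(2 - i \sqrt{39}\right)} = \sqrt{736 + i \sqrt{39}} \approx 27.13 + 0.1151 i$)
$\left(26752 - 14439\right) + W = \left(26752 - 14439\right) + \sqrt{736 + i \sqrt{39}} = 12313 + \sqrt{736 + i \sqrt{39}}$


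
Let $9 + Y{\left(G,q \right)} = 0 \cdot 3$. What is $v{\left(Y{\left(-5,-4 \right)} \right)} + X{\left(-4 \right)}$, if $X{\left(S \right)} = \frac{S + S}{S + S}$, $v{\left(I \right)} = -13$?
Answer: $-12$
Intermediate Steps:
$Y{\left(G,q \right)} = -9$ ($Y{\left(G,q \right)} = -9 + 0 \cdot 3 = -9 + 0 = -9$)
$X{\left(S \right)} = 1$ ($X{\left(S \right)} = \frac{2 S}{2 S} = 2 S \frac{1}{2 S} = 1$)
$v{\left(Y{\left(-5,-4 \right)} \right)} + X{\left(-4 \right)} = -13 + 1 = -12$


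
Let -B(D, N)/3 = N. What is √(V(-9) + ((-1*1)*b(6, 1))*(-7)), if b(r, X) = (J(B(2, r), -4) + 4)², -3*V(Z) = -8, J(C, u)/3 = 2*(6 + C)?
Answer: 2*√72834/3 ≈ 179.92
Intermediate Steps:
B(D, N) = -3*N
J(C, u) = 36 + 6*C (J(C, u) = 3*(2*(6 + C)) = 3*(12 + 2*C) = 36 + 6*C)
V(Z) = 8/3 (V(Z) = -⅓*(-8) = 8/3)
b(r, X) = (40 - 18*r)² (b(r, X) = ((36 + 6*(-3*r)) + 4)² = ((36 - 18*r) + 4)² = (40 - 18*r)²)
√(V(-9) + ((-1*1)*b(6, 1))*(-7)) = √(8/3 + ((-1*1)*(4*(20 - 9*6)²))*(-7)) = √(8/3 - 4*(20 - 54)²*(-7)) = √(8/3 - 4*(-34)²*(-7)) = √(8/3 - 4*1156*(-7)) = √(8/3 - 1*4624*(-7)) = √(8/3 - 4624*(-7)) = √(8/3 + 32368) = √(97112/3) = 2*√72834/3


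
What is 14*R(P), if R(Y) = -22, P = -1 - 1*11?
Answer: -308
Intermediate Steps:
P = -12 (P = -1 - 11 = -12)
14*R(P) = 14*(-22) = -308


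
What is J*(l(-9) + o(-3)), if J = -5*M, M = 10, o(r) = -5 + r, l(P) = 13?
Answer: -250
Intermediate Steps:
J = -50 (J = -5*10 = -50)
J*(l(-9) + o(-3)) = -50*(13 + (-5 - 3)) = -50*(13 - 8) = -50*5 = -250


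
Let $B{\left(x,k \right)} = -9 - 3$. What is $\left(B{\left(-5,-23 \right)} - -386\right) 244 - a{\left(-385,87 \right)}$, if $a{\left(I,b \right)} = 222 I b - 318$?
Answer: $7527464$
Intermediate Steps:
$B{\left(x,k \right)} = -12$ ($B{\left(x,k \right)} = -9 - 3 = -12$)
$a{\left(I,b \right)} = -318 + 222 I b$ ($a{\left(I,b \right)} = 222 I b - 318 = -318 + 222 I b$)
$\left(B{\left(-5,-23 \right)} - -386\right) 244 - a{\left(-385,87 \right)} = \left(-12 - -386\right) 244 - \left(-318 + 222 \left(-385\right) 87\right) = \left(-12 + 386\right) 244 - \left(-318 - 7435890\right) = 374 \cdot 244 - -7436208 = 91256 + 7436208 = 7527464$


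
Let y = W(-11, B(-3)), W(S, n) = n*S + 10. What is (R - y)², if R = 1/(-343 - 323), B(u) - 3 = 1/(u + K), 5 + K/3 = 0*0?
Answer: 6175225/12321 ≈ 501.20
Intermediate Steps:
K = -15 (K = -15 + 3*(0*0) = -15 + 3*0 = -15 + 0 = -15)
B(u) = 3 + 1/(-15 + u) (B(u) = 3 + 1/(u - 15) = 3 + 1/(-15 + u))
W(S, n) = 10 + S*n (W(S, n) = S*n + 10 = 10 + S*n)
y = -403/18 (y = 10 - 11*(-44 + 3*(-3))/(-15 - 3) = 10 - 11*(-44 - 9)/(-18) = 10 - (-11)*(-53)/18 = 10 - 11*53/18 = 10 - 583/18 = -403/18 ≈ -22.389)
R = -1/666 (R = 1/(-666) = -1/666 ≈ -0.0015015)
(R - y)² = (-1/666 - 1*(-403/18))² = (-1/666 + 403/18)² = (2485/111)² = 6175225/12321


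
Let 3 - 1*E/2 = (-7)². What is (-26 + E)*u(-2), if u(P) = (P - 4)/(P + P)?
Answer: -177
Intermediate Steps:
E = -92 (E = 6 - 2*(-7)² = 6 - 2*49 = 6 - 98 = -92)
u(P) = (-4 + P)/(2*P) (u(P) = (-4 + P)/((2*P)) = (-4 + P)*(1/(2*P)) = (-4 + P)/(2*P))
(-26 + E)*u(-2) = (-26 - 92)*((½)*(-4 - 2)/(-2)) = -59*(-1)*(-6)/2 = -118*3/2 = -177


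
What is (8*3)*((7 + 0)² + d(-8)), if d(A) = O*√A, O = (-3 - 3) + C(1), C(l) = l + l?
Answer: 1176 - 192*I*√2 ≈ 1176.0 - 271.53*I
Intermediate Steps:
C(l) = 2*l
O = -4 (O = (-3 - 3) + 2*1 = -6 + 2 = -4)
d(A) = -4*√A
(8*3)*((7 + 0)² + d(-8)) = (8*3)*((7 + 0)² - 8*I*√2) = 24*(7² - 8*I*√2) = 24*(49 - 8*I*√2) = 1176 - 192*I*√2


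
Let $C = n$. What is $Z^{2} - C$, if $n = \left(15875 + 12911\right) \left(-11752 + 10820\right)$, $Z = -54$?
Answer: $26831468$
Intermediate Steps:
$n = -26828552$ ($n = 28786 \left(-932\right) = -26828552$)
$C = -26828552$
$Z^{2} - C = \left(-54\right)^{2} - -26828552 = 2916 + 26828552 = 26831468$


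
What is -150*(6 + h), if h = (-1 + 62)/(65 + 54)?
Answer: -116250/119 ≈ -976.89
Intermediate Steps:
h = 61/119 ≈ 0.51260
-150*(6 + h) = -150*(6 + 61/119) = -150*775/119 = -116250/119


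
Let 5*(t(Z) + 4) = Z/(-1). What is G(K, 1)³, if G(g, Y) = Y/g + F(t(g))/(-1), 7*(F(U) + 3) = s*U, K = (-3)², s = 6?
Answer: 16503467336/31255875 ≈ 528.01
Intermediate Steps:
t(Z) = -4 - Z/5 (t(Z) = -4 + (Z/(-1))/5 = -4 + (Z*(-1))/5 = -4 + (-Z)/5 = -4 - Z/5)
K = 9
F(U) = -3 + 6*U/7 (F(U) = -3 + (6*U)/7 = -3 + 6*U/7)
G(g, Y) = 45/7 + 6*g/35 + Y/g (G(g, Y) = Y/g + (-3 + 6*(-4 - g/5)/7)/(-1) = Y/g + (-3 + (-24/7 - 6*g/35))*(-1) = Y/g + (-45/7 - 6*g/35)*(-1) = Y/g + (45/7 + 6*g/35) = 45/7 + 6*g/35 + Y/g)
G(K, 1)³ = (45/7 + (6/35)*9 + 1/9)³ = (45/7 + 54/35 + 1*(⅑))³ = (45/7 + 54/35 + ⅑)³ = (2546/315)³ = 16503467336/31255875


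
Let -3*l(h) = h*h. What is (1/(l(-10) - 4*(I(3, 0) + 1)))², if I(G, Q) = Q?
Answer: 9/12544 ≈ 0.00071747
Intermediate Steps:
l(h) = -h²/3 (l(h) = -h*h/3 = -h²/3)
(1/(l(-10) - 4*(I(3, 0) + 1)))² = (1/(-⅓*(-10)² - 4*(0 + 1)))² = (1/(-⅓*100 - 4*1))² = (1/(-100/3 - 4))² = (1/(-112/3))² = (-3/112)² = 9/12544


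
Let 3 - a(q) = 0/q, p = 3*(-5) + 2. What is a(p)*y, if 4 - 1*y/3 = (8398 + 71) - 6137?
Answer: -20952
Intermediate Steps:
p = -13 (p = -15 + 2 = -13)
a(q) = 3 (a(q) = 3 - 0/q = 3 - 1*0 = 3 + 0 = 3)
y = -6984 (y = 12 - 3*((8398 + 71) - 6137) = 12 - 3*(8469 - 6137) = 12 - 3*2332 = 12 - 6996 = -6984)
a(p)*y = 3*(-6984) = -20952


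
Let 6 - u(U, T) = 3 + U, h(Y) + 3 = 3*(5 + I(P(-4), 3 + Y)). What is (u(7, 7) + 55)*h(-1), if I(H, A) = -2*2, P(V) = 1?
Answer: 0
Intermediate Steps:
I(H, A) = -4
h(Y) = 0 (h(Y) = -3 + 3*(5 - 4) = -3 + 3*1 = -3 + 3 = 0)
u(U, T) = 3 - U (u(U, T) = 6 - (3 + U) = 6 + (-3 - U) = 3 - U)
(u(7, 7) + 55)*h(-1) = ((3 - 1*7) + 55)*0 = ((3 - 7) + 55)*0 = (-4 + 55)*0 = 51*0 = 0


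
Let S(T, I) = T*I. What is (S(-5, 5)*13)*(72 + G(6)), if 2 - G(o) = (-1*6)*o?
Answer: -35750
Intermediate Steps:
G(o) = 2 + 6*o (G(o) = 2 - (-1*6)*o = 2 - (-6)*o = 2 + 6*o)
S(T, I) = I*T
(S(-5, 5)*13)*(72 + G(6)) = ((5*(-5))*13)*(72 + (2 + 6*6)) = (-25*13)*(72 + (2 + 36)) = -325*(72 + 38) = -325*110 = -35750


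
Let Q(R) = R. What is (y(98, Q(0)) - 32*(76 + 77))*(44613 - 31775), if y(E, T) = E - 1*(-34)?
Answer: -61160232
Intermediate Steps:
y(E, T) = 34 + E (y(E, T) = E + 34 = 34 + E)
(y(98, Q(0)) - 32*(76 + 77))*(44613 - 31775) = ((34 + 98) - 32*(76 + 77))*(44613 - 31775) = (132 - 32*153)*12838 = (132 - 4896)*12838 = -4764*12838 = -61160232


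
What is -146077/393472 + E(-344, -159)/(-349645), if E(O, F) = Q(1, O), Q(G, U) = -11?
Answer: -51070764473/137575517440 ≈ -0.37122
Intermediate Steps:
E(O, F) = -11
-146077/393472 + E(-344, -159)/(-349645) = -146077/393472 - 11/(-349645) = -146077*1/393472 - 11*(-1/349645) = -146077/393472 + 11/349645 = -51070764473/137575517440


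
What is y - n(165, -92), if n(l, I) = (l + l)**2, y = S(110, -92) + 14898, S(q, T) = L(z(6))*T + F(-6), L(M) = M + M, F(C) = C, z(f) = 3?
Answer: -94560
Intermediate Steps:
L(M) = 2*M
S(q, T) = -6 + 6*T (S(q, T) = (2*3)*T - 6 = 6*T - 6 = -6 + 6*T)
y = 14340 (y = (-6 + 6*(-92)) + 14898 = (-6 - 552) + 14898 = -558 + 14898 = 14340)
n(l, I) = 4*l**2 (n(l, I) = (2*l)**2 = 4*l**2)
y - n(165, -92) = 14340 - 4*165**2 = 14340 - 4*27225 = 14340 - 1*108900 = 14340 - 108900 = -94560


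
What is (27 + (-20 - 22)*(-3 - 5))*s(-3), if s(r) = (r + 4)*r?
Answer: -1089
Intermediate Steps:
s(r) = r*(4 + r) (s(r) = (4 + r)*r = r*(4 + r))
(27 + (-20 - 22)*(-3 - 5))*s(-3) = (27 + (-20 - 22)*(-3 - 5))*(-3*(4 - 3)) = (27 - 42*(-8))*(-3*1) = (27 + 336)*(-3) = 363*(-3) = -1089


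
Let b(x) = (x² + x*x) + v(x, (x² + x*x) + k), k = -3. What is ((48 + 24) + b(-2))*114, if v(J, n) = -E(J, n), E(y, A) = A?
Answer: 8550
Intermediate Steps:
v(J, n) = -n
b(x) = 3 (b(x) = (x² + x*x) - ((x² + x*x) - 3) = (x² + x²) - ((x² + x²) - 3) = 2*x² - (2*x² - 3) = 2*x² - (-3 + 2*x²) = 2*x² + (3 - 2*x²) = 3)
((48 + 24) + b(-2))*114 = ((48 + 24) + 3)*114 = (72 + 3)*114 = 75*114 = 8550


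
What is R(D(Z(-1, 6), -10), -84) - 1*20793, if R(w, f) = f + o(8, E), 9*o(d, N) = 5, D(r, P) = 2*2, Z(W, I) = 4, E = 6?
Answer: -187888/9 ≈ -20876.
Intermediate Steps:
D(r, P) = 4
o(d, N) = 5/9 (o(d, N) = (1/9)*5 = 5/9)
R(w, f) = 5/9 + f (R(w, f) = f + 5/9 = 5/9 + f)
R(D(Z(-1, 6), -10), -84) - 1*20793 = (5/9 - 84) - 1*20793 = -751/9 - 20793 = -187888/9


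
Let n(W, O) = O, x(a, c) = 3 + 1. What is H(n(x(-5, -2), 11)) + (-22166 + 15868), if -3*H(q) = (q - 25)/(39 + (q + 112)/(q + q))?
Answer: -18534706/2943 ≈ -6297.9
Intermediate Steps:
x(a, c) = 4
H(q) = -(-25 + q)/(3*(39 + (112 + q)/(2*q))) (H(q) = -(q - 25)/(3*(39 + (q + 112)/(q + q))) = -(-25 + q)/(3*(39 + (112 + q)/((2*q)))) = -(-25 + q)/(3*(39 + (112 + q)*(1/(2*q)))) = -(-25 + q)/(3*(39 + (112 + q)/(2*q))))
H(n(x(-5, -2), 11)) + (-22166 + 15868) = (⅔)*11*(25 - 1*11)/(112 + 79*11) + (-22166 + 15868) = (⅔)*11*(25 - 11)/(112 + 869) - 6298 = (⅔)*11*14/981 - 6298 = (⅔)*11*(1/981)*14 - 6298 = 308/2943 - 6298 = -18534706/2943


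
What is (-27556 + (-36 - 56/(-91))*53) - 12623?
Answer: -546707/13 ≈ -42054.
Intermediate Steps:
(-27556 + (-36 - 56/(-91))*53) - 12623 = (-27556 + (-36 - 56*(-1/91))*53) - 12623 = (-27556 + (-36 + 8/13)*53) - 12623 = (-27556 - 460/13*53) - 12623 = (-27556 - 24380/13) - 12623 = -382608/13 - 12623 = -546707/13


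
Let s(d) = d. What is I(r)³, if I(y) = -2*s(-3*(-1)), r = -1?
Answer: -216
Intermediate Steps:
I(y) = -6 (I(y) = -(-6)*(-1) = -2*3 = -6)
I(r)³ = (-6)³ = -216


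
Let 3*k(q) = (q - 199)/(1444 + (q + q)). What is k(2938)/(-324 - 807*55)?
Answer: -913/327269880 ≈ -2.7897e-6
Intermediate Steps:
k(q) = (-199 + q)/(3*(1444 + 2*q)) (k(q) = ((q - 199)/(1444 + (q + q)))/3 = ((-199 + q)/(1444 + 2*q))/3 = (-199 + q)/(3*(1444 + 2*q)))
k(2938)/(-324 - 807*55) = ((-199 + 2938)/(6*(722 + 2938)))/(-324 - 807*55) = ((⅙)*2739/3660)/(-324 - 44385) = ((⅙)*(1/3660)*2739)/(-44709) = (913/7320)*(-1/44709) = -913/327269880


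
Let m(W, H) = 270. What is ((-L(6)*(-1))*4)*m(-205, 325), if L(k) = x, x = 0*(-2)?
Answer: 0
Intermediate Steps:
x = 0
L(k) = 0
((-L(6)*(-1))*4)*m(-205, 325) = ((-1*0*(-1))*4)*270 = ((0*(-1))*4)*270 = (0*4)*270 = 0*270 = 0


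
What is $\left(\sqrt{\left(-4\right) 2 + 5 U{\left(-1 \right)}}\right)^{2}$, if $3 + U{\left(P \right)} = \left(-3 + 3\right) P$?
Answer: $-23$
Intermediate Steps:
$U{\left(P \right)} = -3$ ($U{\left(P \right)} = -3 + \left(-3 + 3\right) P = -3 + 0 P = -3 + 0 = -3$)
$\left(\sqrt{\left(-4\right) 2 + 5 U{\left(-1 \right)}}\right)^{2} = \left(\sqrt{\left(-4\right) 2 + 5 \left(-3\right)}\right)^{2} = \left(\sqrt{-8 - 15}\right)^{2} = \left(\sqrt{-23}\right)^{2} = \left(i \sqrt{23}\right)^{2} = -23$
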